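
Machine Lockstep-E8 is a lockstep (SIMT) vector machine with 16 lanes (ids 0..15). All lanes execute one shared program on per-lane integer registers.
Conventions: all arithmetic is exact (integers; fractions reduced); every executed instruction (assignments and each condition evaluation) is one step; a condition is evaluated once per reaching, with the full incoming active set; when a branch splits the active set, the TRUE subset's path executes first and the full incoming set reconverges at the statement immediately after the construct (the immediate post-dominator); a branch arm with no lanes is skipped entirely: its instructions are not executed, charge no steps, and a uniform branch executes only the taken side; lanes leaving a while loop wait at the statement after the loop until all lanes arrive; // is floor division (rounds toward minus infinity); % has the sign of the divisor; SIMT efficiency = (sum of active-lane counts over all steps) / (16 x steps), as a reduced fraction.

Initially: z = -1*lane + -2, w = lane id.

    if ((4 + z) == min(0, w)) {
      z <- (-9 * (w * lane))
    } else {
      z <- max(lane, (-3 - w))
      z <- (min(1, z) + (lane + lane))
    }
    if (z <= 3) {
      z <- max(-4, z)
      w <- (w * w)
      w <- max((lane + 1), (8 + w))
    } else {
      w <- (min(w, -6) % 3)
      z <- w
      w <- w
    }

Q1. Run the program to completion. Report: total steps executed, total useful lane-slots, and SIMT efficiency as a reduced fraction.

Answer: 11 steps, 111 useful, 111/176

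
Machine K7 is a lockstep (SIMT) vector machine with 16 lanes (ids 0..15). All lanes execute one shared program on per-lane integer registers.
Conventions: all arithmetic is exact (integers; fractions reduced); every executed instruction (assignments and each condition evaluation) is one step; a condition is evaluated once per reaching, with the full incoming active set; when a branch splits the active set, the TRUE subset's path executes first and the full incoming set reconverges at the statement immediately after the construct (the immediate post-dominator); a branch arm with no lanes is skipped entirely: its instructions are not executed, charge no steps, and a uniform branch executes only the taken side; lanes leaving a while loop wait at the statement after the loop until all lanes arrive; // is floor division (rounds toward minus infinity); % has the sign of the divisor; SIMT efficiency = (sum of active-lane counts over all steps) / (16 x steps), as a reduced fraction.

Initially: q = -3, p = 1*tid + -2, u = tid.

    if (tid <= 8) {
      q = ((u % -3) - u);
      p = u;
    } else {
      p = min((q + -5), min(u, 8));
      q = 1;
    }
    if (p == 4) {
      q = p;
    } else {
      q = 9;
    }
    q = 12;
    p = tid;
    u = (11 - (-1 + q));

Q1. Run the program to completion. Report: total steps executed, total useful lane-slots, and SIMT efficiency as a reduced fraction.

Answer: 11 steps, 128 useful, 8/11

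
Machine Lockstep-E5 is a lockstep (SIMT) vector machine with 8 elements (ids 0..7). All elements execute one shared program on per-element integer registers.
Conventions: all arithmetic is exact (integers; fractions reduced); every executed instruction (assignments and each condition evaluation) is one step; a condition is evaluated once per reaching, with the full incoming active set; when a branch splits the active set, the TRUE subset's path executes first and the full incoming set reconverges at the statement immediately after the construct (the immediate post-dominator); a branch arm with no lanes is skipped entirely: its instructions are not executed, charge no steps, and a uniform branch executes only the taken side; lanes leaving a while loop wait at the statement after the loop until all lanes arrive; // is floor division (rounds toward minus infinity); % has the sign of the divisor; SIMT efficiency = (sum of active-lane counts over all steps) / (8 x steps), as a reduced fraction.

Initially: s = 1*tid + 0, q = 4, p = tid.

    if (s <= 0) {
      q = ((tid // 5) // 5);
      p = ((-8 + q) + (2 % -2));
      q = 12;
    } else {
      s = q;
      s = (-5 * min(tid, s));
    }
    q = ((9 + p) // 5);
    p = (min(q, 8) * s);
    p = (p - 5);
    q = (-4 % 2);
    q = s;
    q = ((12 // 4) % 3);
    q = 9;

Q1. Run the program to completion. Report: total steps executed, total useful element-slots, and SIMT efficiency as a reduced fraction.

Answer: 13 steps, 81 useful, 81/104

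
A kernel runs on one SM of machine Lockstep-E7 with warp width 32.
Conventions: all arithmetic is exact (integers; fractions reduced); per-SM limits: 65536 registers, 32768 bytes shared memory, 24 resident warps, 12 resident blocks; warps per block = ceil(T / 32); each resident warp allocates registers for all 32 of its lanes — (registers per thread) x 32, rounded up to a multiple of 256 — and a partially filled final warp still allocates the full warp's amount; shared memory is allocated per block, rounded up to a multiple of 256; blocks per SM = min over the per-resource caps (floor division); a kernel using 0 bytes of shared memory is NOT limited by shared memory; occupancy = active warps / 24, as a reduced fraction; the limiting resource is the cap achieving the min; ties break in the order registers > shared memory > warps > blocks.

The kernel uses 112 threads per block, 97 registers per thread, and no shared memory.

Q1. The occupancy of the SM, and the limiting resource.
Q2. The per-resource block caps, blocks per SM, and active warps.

Answer: occupancy 2/3, limited by registers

registers: 4 blocks
shared memory: no limit (kernel uses none)
warps: 6 blocks
blocks: 12 blocks

Answer: 4 blocks, 16 active warps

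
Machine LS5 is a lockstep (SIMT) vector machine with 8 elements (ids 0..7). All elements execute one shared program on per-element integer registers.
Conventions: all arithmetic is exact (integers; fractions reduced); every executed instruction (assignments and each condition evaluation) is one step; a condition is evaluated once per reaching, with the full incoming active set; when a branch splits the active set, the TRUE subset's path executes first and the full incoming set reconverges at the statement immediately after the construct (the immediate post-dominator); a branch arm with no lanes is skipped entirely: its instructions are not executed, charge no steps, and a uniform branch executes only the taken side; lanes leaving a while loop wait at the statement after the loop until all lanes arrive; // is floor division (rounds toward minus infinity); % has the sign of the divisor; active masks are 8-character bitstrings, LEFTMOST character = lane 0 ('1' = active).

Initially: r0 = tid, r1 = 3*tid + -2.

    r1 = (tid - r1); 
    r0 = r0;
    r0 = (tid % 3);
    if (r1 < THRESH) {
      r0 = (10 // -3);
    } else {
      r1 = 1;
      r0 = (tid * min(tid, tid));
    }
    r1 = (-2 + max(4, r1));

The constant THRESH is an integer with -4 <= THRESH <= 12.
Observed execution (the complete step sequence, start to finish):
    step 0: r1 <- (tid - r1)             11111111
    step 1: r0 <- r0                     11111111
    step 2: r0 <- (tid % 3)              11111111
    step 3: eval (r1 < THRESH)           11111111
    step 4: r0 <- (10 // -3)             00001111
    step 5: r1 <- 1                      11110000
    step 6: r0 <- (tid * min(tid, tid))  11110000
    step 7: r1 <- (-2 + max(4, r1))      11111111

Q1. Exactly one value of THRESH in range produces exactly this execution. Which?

Answer: THRESH = -4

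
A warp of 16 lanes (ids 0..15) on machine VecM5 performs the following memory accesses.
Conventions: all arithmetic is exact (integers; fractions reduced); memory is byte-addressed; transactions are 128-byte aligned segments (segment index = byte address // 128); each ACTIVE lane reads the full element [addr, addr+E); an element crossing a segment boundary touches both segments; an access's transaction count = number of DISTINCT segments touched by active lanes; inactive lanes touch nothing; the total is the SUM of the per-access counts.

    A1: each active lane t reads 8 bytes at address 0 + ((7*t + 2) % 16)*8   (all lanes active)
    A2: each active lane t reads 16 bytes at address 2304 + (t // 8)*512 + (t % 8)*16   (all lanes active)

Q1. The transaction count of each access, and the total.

A1: 1 transaction
A2: 2 transactions

Answer: 1,2; total 3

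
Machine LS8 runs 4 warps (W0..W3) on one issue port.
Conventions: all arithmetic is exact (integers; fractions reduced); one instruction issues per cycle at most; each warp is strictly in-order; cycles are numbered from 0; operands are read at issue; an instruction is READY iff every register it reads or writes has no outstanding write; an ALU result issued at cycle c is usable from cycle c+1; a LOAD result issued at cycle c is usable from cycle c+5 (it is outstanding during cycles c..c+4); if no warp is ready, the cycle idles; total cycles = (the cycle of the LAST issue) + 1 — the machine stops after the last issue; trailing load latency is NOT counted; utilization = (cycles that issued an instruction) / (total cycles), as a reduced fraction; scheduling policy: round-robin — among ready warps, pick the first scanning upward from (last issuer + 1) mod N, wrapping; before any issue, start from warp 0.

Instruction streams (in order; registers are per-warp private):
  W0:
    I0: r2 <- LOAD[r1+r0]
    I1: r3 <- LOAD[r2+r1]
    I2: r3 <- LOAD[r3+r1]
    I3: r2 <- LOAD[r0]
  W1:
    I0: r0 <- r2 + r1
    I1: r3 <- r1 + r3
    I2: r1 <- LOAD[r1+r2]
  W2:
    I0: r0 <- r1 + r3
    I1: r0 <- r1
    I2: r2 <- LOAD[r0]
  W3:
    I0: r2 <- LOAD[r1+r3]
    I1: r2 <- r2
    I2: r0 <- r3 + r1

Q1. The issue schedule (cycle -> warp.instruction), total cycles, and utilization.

cycle 0: W0.I0
cycle 1: W1.I0
cycle 2: W2.I0
cycle 3: W3.I0
cycle 4: W1.I1
cycle 5: W2.I1
cycle 6: W0.I1
cycle 7: W1.I2
cycle 8: W2.I2
cycle 9: W3.I1
cycle 10: W3.I2
cycle 11: W0.I2
cycle 12: W0.I3

Answer: 13 cycles, utilization 1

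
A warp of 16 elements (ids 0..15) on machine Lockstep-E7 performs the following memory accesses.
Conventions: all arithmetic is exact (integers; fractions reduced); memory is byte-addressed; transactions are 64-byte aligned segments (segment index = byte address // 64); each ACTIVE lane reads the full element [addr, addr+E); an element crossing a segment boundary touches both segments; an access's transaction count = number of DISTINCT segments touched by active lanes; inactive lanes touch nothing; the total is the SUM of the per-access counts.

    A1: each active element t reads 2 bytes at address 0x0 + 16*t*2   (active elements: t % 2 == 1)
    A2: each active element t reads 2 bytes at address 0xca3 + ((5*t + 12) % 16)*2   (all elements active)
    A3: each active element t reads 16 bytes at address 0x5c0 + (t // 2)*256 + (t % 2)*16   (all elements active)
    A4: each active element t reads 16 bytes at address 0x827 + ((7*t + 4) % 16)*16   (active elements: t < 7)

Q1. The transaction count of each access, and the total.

A1: 8 transactions
A2: 2 transactions
A3: 8 transactions
A4: 5 transactions

Answer: 8,2,8,5; total 23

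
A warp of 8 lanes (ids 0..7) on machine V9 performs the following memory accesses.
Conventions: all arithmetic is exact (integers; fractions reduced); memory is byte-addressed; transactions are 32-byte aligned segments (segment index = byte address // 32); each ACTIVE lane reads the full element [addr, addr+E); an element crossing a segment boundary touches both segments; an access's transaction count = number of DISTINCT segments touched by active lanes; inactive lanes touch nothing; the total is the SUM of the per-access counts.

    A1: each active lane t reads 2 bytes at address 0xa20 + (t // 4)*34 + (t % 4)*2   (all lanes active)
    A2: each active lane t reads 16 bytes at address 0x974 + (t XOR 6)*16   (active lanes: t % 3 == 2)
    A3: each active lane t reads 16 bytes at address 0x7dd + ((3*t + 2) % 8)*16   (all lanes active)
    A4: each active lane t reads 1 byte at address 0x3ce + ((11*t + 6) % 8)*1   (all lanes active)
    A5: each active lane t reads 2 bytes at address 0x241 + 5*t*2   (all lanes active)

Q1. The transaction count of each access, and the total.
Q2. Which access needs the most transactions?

A1: 2 transactions
A2: 2 transactions
A3: 5 transactions
A4: 1 transaction
A5: 3 transactions

Answer: 2,2,5,1,3; total 13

Answer: A3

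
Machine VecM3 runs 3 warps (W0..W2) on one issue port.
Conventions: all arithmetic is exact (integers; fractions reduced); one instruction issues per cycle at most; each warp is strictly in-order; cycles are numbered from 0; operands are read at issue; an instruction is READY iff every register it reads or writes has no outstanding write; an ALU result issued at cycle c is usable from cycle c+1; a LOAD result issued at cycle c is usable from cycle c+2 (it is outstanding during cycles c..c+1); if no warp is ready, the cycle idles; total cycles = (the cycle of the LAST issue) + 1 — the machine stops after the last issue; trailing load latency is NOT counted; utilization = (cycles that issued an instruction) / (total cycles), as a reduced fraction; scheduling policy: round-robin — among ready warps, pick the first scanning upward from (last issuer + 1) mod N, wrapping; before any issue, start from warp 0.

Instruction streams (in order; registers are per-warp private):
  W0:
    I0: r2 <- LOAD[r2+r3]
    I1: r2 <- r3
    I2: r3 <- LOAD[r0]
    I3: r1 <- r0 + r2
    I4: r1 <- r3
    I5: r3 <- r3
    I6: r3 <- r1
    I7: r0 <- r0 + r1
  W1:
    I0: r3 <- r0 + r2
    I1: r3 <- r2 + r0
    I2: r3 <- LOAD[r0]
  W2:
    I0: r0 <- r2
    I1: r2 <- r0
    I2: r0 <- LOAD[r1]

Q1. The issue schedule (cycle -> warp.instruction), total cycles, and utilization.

cycle 0: W0.I0
cycle 1: W1.I0
cycle 2: W2.I0
cycle 3: W0.I1
cycle 4: W1.I1
cycle 5: W2.I1
cycle 6: W0.I2
cycle 7: W1.I2
cycle 8: W2.I2
cycle 9: W0.I3
cycle 10: W0.I4
cycle 11: W0.I5
cycle 12: W0.I6
cycle 13: W0.I7

Answer: 14 cycles, utilization 1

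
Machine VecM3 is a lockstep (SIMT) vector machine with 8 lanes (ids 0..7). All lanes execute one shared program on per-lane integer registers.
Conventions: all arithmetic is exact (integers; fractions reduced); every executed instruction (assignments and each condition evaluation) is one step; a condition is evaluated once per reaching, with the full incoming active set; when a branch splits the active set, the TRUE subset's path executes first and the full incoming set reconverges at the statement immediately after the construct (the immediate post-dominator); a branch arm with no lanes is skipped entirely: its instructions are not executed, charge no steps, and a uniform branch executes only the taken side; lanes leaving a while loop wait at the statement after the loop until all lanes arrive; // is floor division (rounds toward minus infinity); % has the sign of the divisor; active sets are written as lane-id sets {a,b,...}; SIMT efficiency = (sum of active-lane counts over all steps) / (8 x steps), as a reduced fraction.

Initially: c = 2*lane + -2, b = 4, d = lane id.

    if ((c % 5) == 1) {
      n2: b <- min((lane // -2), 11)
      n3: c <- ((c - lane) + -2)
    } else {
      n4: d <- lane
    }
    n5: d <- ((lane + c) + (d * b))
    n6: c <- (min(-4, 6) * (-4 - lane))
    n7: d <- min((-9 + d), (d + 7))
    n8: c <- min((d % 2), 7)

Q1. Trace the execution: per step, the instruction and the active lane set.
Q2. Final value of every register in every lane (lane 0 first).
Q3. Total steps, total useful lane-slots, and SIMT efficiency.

step 0: eval ((c % 5) == 1)          {0,1,2,3,4,5,6,7}
step 1: b <- min((lane // -2), 11)   {4}
step 2: c <- ((c - lane) + -2)       {4}
step 3: d <- lane                    {0,1,2,3,5,6,7}
step 4: d <- ((lane + c) + (d * b))  {0,1,2,3,4,5,6,7}
step 5: c <- (min(-4, 6) * (-4 - lane)) {0,1,2,3,4,5,6,7}
step 6: d <- min((-9 + d), (d + 7))  {0,1,2,3,4,5,6,7}
step 7: c <- min((d % 2), 7)         {0,1,2,3,4,5,6,7}

Answer: 8 steps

c: 1,0,1,0,1,0,1,0
b: 4,4,4,4,-2,4,4,4
d: -11,-4,3,10,-13,24,31,38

steps = 8; useful = 49; efficiency = 49/64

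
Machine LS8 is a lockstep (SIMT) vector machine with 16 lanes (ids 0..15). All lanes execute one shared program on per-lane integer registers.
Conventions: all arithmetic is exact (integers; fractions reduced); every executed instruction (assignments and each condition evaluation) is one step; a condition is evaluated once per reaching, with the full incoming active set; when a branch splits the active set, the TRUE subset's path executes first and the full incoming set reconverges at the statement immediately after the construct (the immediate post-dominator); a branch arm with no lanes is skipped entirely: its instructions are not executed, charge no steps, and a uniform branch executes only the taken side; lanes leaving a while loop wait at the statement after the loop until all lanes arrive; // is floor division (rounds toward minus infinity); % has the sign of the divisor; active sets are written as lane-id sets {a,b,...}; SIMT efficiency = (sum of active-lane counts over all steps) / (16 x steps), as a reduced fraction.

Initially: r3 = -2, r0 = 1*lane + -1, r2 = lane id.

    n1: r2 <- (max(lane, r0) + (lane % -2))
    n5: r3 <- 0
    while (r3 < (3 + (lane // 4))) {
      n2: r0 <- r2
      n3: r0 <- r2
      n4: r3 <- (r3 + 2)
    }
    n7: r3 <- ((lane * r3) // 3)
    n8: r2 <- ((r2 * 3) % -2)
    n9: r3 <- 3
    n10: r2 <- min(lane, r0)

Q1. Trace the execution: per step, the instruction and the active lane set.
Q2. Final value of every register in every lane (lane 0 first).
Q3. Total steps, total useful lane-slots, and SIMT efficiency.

step 0: r2 <- (max(lane, r0) + (lane % -2)) {0,1,2,3,4,5,6,7,8,9,10,11,12,13,14,15}
step 1: r3 <- 0                      {0,1,2,3,4,5,6,7,8,9,10,11,12,13,14,15}
step 2: eval (r3 < (3 + (lane // 4))) {0,1,2,3,4,5,6,7,8,9,10,11,12,13,14,15}
step 3: r0 <- r2                     {0,1,2,3,4,5,6,7,8,9,10,11,12,13,14,15}
step 4: r0 <- r2                     {0,1,2,3,4,5,6,7,8,9,10,11,12,13,14,15}
step 5: r3 <- (r3 + 2)               {0,1,2,3,4,5,6,7,8,9,10,11,12,13,14,15}
step 6: eval (r3 < (3 + (lane // 4))) {0,1,2,3,4,5,6,7,8,9,10,11,12,13,14,15}
step 7: r0 <- r2                     {0,1,2,3,4,5,6,7,8,9,10,11,12,13,14,15}
step 8: r0 <- r2                     {0,1,2,3,4,5,6,7,8,9,10,11,12,13,14,15}
step 9: r3 <- (r3 + 2)               {0,1,2,3,4,5,6,7,8,9,10,11,12,13,14,15}
step 10: eval (r3 < (3 + (lane // 4))) {0,1,2,3,4,5,6,7,8,9,10,11,12,13,14,15}
step 11: r0 <- r2                     {8,9,10,11,12,13,14,15}
step 12: r0 <- r2                     {8,9,10,11,12,13,14,15}
step 13: r3 <- (r3 + 2)               {8,9,10,11,12,13,14,15}
step 14: eval (r3 < (3 + (lane // 4))) {8,9,10,11,12,13,14,15}
step 15: r3 <- ((lane * r3) // 3)     {0,1,2,3,4,5,6,7,8,9,10,11,12,13,14,15}
step 16: r2 <- ((r2 * 3) % -2)        {0,1,2,3,4,5,6,7,8,9,10,11,12,13,14,15}
step 17: r3 <- 3                      {0,1,2,3,4,5,6,7,8,9,10,11,12,13,14,15}
step 18: r2 <- min(lane, r0)          {0,1,2,3,4,5,6,7,8,9,10,11,12,13,14,15}

Answer: 19 steps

r3: 3,3,3,3,3,3,3,3,3,3,3,3,3,3,3,3
r0: 0,0,2,2,4,4,6,6,8,8,10,10,12,12,14,14
r2: 0,0,2,2,4,4,6,6,8,8,10,10,12,12,14,14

steps = 19; useful = 272; efficiency = 272/304 = 17/19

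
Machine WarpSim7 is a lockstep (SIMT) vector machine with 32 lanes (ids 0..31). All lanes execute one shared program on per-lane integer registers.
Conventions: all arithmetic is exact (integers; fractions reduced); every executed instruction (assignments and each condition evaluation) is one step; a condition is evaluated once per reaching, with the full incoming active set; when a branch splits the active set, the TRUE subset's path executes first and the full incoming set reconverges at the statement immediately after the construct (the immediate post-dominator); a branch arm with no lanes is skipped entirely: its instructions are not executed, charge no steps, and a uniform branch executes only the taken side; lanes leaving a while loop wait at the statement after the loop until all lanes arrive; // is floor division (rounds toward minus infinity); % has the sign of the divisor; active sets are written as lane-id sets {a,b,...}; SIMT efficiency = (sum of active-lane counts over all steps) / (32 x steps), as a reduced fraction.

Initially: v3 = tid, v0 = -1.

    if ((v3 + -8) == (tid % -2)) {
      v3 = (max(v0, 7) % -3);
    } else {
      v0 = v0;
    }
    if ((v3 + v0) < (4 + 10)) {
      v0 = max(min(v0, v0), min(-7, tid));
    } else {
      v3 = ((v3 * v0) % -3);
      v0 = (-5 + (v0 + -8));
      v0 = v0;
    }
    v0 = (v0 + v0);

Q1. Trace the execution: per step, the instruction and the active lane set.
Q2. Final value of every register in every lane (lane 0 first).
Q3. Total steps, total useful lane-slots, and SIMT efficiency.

step 0: eval ((v3 + -8) == (tid % -2)) {0,1,2,3,4,5,6,7,8,9,10,11,12,13,14,15,16,17,18,19,20,21,22,23,24,25,26,27,28,29,30,31}
step 1: v3 <- (max(v0, 7) % -3)      {7,8}
step 2: v0 <- v0                     {0,1,2,3,4,5,6,9,10,11,12,13,14,15,16,17,18,19,20,21,22,23,24,25,26,27,28,29,30,31}
step 3: eval ((v3 + v0) < (4 + 10))  {0,1,2,3,4,5,6,7,8,9,10,11,12,13,14,15,16,17,18,19,20,21,22,23,24,25,26,27,28,29,30,31}
step 4: v0 <- max(min(v0, v0), min(-7, tid)) {0,1,2,3,4,5,6,7,8,9,10,11,12,13,14}
step 5: v3 <- ((v3 * v0) % -3)       {15,16,17,18,19,20,21,22,23,24,25,26,27,28,29,30,31}
step 6: v0 <- (-5 + (v0 + -8))       {15,16,17,18,19,20,21,22,23,24,25,26,27,28,29,30,31}
step 7: v0 <- v0                     {15,16,17,18,19,20,21,22,23,24,25,26,27,28,29,30,31}
step 8: v0 <- (v0 + v0)              {0,1,2,3,4,5,6,7,8,9,10,11,12,13,14,15,16,17,18,19,20,21,22,23,24,25,26,27,28,29,30,31}

Answer: 9 steps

v3: 0,1,2,3,4,5,6,-2,-2,9,10,11,12,13,14,0,-1,-2,0,-1,-2,0,-1,-2,0,-1,-2,0,-1,-2,0,-1
v0: -2,-2,-2,-2,-2,-2,-2,-2,-2,-2,-2,-2,-2,-2,-2,-28,-28,-28,-28,-28,-28,-28,-28,-28,-28,-28,-28,-28,-28,-28,-28,-28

steps = 9; useful = 194; efficiency = 194/288 = 97/144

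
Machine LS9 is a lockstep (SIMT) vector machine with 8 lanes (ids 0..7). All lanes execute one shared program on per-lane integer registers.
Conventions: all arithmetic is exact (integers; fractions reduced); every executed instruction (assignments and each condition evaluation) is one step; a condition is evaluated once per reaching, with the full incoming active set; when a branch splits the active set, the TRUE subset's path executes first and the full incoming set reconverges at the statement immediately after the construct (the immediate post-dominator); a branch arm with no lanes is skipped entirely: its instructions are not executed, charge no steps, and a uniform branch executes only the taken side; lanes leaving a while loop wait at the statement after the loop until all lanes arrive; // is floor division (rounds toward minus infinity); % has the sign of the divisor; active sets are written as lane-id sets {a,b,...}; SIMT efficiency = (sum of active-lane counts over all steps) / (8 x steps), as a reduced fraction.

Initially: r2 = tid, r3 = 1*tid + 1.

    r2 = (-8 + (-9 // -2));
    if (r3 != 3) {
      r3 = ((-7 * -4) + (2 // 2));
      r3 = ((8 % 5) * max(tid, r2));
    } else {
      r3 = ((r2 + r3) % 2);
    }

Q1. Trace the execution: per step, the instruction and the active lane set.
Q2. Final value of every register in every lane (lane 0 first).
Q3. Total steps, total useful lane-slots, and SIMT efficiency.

step 0: r2 <- (-8 + (-9 // -2))      {0,1,2,3,4,5,6,7}
step 1: eval (r3 != 3)               {0,1,2,3,4,5,6,7}
step 2: r3 <- ((-7 * -4) + (2 // 2)) {0,1,3,4,5,6,7}
step 3: r3 <- ((8 % 5) * max(tid, r2)) {0,1,3,4,5,6,7}
step 4: r3 <- ((r2 + r3) % 2)        {2}

Answer: 5 steps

r2: -4,-4,-4,-4,-4,-4,-4,-4
r3: 0,3,1,9,12,15,18,21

steps = 5; useful = 31; efficiency = 31/40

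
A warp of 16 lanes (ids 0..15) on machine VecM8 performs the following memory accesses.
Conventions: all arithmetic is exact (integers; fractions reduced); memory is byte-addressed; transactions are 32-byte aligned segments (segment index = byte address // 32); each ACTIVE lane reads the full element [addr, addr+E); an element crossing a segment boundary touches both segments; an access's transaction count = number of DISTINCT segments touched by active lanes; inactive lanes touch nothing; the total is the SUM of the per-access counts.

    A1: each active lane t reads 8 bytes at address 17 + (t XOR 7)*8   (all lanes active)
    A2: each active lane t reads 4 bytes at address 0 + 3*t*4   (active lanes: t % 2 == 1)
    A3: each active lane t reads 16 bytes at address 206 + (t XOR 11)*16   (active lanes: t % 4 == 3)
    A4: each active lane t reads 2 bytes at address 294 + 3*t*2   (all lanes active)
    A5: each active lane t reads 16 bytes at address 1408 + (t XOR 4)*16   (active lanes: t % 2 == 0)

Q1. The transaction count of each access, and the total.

A1: 5 transactions
A2: 6 transactions
A3: 4 transactions
A4: 4 transactions
A5: 8 transactions

Answer: 5,6,4,4,8; total 27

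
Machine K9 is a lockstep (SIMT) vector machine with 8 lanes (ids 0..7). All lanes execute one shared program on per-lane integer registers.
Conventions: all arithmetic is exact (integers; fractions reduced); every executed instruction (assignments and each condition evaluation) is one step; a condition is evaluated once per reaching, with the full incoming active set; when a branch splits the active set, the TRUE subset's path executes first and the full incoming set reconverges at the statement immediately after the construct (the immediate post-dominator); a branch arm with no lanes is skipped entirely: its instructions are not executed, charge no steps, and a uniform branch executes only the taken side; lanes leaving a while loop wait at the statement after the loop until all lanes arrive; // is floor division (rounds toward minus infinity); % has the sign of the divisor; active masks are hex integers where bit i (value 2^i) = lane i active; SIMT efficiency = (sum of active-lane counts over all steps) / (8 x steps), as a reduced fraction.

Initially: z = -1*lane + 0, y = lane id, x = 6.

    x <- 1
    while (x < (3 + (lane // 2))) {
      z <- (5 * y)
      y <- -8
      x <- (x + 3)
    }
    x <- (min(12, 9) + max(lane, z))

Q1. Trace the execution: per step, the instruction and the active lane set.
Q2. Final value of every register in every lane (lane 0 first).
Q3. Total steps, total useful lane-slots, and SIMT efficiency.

step 0: x <- 1                       0xff
step 1: eval (x < (3 + (lane // 2))) 0xff
step 2: z <- (5 * y)                 0xff
step 3: y <- -8                      0xff
step 4: x <- (x + 3)                 0xff
step 5: eval (x < (3 + (lane // 2))) 0xff
step 6: z <- (5 * y)                 0xf0
step 7: y <- -8                      0xf0
step 8: x <- (x + 3)                 0xf0
step 9: eval (x < (3 + (lane // 2))) 0xf0
step 10: x <- (min(12, 9) + max(lane, z)) 0xff

Answer: 11 steps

z: 0,5,10,15,-40,-40,-40,-40
y: -8,-8,-8,-8,-8,-8,-8,-8
x: 9,14,19,24,13,14,15,16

steps = 11; useful = 72; efficiency = 72/88 = 9/11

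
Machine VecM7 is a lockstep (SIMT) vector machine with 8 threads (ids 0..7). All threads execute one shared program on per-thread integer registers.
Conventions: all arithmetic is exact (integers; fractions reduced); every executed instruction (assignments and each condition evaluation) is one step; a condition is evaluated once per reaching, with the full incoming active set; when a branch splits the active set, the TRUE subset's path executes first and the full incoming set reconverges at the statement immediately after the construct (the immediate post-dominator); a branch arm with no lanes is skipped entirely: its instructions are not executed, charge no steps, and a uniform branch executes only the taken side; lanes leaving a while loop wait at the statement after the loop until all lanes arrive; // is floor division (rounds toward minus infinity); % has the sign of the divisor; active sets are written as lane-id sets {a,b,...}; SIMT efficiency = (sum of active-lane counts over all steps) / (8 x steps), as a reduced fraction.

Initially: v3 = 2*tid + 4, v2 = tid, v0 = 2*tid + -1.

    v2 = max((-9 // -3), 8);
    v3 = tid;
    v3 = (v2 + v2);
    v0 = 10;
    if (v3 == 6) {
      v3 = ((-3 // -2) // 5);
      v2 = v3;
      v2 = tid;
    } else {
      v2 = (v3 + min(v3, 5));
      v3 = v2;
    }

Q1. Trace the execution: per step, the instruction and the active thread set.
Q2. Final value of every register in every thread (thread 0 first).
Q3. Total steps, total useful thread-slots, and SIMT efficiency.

step 0: v2 <- max((-9 // -3), 8)     {0,1,2,3,4,5,6,7}
step 1: v3 <- tid                    {0,1,2,3,4,5,6,7}
step 2: v3 <- (v2 + v2)              {0,1,2,3,4,5,6,7}
step 3: v0 <- 10                     {0,1,2,3,4,5,6,7}
step 4: eval (v3 == 6)               {0,1,2,3,4,5,6,7}
step 5: v2 <- (v3 + min(v3, 5))      {0,1,2,3,4,5,6,7}
step 6: v3 <- v2                     {0,1,2,3,4,5,6,7}

Answer: 7 steps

v3: 21,21,21,21,21,21,21,21
v2: 21,21,21,21,21,21,21,21
v0: 10,10,10,10,10,10,10,10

steps = 7; useful = 56; efficiency = 56/56 = 1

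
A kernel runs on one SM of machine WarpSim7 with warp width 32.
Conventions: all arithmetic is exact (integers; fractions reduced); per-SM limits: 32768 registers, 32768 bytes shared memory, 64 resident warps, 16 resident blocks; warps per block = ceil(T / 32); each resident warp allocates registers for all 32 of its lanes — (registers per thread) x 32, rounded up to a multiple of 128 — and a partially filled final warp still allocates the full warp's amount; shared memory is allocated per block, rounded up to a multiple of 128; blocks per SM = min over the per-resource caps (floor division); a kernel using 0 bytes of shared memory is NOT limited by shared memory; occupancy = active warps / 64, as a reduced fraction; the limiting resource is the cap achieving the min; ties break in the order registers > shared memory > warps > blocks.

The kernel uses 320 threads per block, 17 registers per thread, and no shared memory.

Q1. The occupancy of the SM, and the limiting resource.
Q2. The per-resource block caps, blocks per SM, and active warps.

Answer: occupancy 25/32, limited by registers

registers: 5 blocks
shared memory: no limit (kernel uses none)
warps: 6 blocks
blocks: 16 blocks

Answer: 5 blocks, 50 active warps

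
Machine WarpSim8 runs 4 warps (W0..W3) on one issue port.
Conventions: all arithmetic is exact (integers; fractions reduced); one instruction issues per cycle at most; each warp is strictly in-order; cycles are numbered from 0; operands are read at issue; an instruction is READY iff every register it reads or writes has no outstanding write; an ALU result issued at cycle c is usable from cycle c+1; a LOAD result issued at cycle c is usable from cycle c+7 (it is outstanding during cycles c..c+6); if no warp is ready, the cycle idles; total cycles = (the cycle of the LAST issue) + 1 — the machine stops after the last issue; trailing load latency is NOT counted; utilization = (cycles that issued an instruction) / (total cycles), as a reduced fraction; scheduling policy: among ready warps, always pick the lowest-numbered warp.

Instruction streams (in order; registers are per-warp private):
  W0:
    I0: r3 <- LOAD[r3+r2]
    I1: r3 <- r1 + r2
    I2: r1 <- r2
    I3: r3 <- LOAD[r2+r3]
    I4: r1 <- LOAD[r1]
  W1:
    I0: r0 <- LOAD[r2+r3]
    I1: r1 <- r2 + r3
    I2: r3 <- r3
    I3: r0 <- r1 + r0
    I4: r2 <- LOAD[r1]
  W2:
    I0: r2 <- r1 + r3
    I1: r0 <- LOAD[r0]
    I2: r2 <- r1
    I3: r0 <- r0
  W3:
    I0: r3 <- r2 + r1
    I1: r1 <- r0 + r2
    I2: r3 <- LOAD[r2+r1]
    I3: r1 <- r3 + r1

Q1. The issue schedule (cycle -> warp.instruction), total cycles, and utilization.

cycle 0: W0.I0
cycle 1: W1.I0
cycle 2: W1.I1
cycle 3: W1.I2
cycle 4: W2.I0
cycle 5: W2.I1
cycle 6: W2.I2
cycle 7: W0.I1
cycle 8: W0.I2
cycle 9: W0.I3
cycle 10: W0.I4
cycle 11: W1.I3
cycle 12: W1.I4
cycle 13: W2.I3
cycle 14: W3.I0
cycle 15: W3.I1
cycle 16: W3.I2
cycle 17: idle
cycle 18: idle
cycle 19: idle
cycle 20: idle
cycle 21: idle
cycle 22: idle
cycle 23: W3.I3

Answer: 24 cycles, utilization 3/4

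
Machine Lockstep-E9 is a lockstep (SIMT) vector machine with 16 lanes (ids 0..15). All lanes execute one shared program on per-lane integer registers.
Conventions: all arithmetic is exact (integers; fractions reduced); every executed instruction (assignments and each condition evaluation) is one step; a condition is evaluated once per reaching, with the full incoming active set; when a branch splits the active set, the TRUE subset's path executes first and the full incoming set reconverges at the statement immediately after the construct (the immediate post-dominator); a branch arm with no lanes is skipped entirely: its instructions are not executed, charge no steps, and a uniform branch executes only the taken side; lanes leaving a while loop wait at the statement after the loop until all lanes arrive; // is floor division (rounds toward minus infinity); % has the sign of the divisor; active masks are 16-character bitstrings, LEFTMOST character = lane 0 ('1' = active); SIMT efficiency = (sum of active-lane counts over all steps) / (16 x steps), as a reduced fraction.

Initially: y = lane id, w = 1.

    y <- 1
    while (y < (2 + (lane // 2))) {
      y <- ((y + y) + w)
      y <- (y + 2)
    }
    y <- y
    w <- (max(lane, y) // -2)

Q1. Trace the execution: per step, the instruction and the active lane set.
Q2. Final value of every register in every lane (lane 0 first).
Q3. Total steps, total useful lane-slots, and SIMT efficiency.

step 0: y <- 1                       1111111111111111
step 1: eval (y < (2 + (lane // 2))) 1111111111111111
step 2: y <- ((y + y) + w)           1111111111111111
step 3: y <- (y + 2)                 1111111111111111
step 4: eval (y < (2 + (lane // 2))) 1111111111111111
step 5: y <- ((y + y) + w)           0000000011111111
step 6: y <- (y + 2)                 0000000011111111
step 7: eval (y < (2 + (lane // 2))) 0000000011111111
step 8: y <- y                       1111111111111111
step 9: w <- (max(lane, y) // -2)    1111111111111111

Answer: 10 steps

y: 5,5,5,5,5,5,5,5,13,13,13,13,13,13,13,13
w: -3,-3,-3,-3,-3,-3,-3,-4,-7,-7,-7,-7,-7,-7,-7,-8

steps = 10; useful = 136; efficiency = 136/160 = 17/20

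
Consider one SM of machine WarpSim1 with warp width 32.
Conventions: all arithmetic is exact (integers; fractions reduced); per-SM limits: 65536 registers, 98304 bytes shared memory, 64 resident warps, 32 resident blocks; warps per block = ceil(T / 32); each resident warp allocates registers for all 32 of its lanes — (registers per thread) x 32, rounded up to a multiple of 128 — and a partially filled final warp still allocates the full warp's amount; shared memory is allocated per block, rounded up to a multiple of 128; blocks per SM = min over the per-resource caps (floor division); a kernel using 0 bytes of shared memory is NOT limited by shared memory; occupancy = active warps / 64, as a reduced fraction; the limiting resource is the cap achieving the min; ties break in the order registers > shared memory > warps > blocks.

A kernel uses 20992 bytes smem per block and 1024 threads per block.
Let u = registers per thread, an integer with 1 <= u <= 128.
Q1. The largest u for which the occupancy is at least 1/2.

Answer: u = 64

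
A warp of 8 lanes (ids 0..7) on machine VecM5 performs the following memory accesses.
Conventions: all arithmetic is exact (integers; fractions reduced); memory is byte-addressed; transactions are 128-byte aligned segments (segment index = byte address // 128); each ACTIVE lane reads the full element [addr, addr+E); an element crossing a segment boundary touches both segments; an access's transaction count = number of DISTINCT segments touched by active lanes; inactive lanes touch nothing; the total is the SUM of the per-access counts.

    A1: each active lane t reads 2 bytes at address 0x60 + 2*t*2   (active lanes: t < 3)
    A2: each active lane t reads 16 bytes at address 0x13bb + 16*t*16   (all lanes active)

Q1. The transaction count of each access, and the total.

A1: 1 transaction
A2: 8 transactions

Answer: 1,8; total 9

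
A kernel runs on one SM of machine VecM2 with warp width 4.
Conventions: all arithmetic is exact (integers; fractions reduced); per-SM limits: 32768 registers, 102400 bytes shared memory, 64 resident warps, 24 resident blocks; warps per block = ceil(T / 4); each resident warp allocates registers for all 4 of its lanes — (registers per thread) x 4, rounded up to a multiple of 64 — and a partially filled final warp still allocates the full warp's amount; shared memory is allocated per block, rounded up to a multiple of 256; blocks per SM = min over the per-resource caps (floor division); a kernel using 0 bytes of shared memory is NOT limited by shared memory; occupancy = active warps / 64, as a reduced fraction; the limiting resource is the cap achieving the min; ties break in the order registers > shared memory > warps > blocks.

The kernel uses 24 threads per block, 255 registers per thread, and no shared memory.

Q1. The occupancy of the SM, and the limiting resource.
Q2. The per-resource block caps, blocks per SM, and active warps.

Answer: occupancy 15/32, limited by registers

registers: 5 blocks
shared memory: no limit (kernel uses none)
warps: 10 blocks
blocks: 24 blocks

Answer: 5 blocks, 30 active warps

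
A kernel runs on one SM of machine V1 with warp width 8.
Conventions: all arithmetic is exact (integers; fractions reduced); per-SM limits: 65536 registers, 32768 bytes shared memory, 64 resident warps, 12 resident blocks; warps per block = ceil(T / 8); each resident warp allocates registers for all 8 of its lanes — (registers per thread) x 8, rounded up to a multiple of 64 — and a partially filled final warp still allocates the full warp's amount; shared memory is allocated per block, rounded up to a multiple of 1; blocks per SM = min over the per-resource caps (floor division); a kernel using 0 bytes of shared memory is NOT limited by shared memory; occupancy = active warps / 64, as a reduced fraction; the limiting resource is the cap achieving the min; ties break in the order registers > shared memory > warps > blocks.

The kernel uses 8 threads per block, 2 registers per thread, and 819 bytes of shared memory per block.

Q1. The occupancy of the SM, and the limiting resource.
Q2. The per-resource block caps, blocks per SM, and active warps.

Answer: occupancy 3/16, limited by blocks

registers: 1024 blocks
shared memory: 40 blocks
warps: 64 blocks
blocks: 12 blocks

Answer: 12 blocks, 12 active warps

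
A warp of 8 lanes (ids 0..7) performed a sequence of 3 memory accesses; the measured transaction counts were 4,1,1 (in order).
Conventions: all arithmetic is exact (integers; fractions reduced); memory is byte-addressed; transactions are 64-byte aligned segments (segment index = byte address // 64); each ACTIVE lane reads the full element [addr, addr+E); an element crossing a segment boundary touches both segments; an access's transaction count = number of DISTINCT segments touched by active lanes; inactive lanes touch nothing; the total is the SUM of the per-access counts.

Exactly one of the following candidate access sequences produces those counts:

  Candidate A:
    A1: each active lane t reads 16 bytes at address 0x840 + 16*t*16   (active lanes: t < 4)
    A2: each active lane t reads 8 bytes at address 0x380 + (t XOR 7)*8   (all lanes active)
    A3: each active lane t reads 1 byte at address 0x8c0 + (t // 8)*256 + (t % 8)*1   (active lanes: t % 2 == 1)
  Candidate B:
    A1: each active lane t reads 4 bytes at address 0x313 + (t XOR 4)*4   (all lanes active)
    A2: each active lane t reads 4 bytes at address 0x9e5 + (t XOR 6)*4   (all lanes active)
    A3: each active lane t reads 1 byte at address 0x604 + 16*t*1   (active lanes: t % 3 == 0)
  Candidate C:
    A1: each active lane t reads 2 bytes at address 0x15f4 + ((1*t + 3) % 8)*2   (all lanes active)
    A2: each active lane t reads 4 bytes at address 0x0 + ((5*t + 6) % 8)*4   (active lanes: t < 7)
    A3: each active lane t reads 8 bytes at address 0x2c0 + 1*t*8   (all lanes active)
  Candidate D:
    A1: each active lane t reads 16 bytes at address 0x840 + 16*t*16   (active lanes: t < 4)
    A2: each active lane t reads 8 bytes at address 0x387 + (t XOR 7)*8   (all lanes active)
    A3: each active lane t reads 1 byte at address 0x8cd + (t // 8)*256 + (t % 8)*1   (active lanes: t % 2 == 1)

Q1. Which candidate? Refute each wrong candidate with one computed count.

B: A1 gives 1 transaction, not 4
C: A1 gives 2 transactions, not 4
D: A2 gives 2 transactions, not 1
A: all counts match (4,1,1)

Answer: A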